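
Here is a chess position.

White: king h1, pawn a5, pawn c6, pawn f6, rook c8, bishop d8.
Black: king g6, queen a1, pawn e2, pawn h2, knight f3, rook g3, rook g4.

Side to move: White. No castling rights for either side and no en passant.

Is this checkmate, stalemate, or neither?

checkmate

White to move; white king on h1.
In check: yes, from the black queen on a1.
King squares — g1: attacked by Qa1; g2: attacked by Rg3; h2: attacked by Nf3.
Legal moves for White: none.
In check with no legal moves → checkmate.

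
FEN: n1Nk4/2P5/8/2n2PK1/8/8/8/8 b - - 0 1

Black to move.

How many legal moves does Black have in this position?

Black to move; king on d8.
In check: yes, from the white pawn on c7.
Legal moves: Ke8, Kxc8, Kd7, Kxc7, Nxc7.
Count: 5.

5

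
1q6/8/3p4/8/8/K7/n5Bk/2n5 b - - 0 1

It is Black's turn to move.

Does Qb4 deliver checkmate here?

yes

After Qb4: white king on a3; in check: yes, from the black queen on b4.
King squares — a2: attacked by Nc1; b2: attacked by Qb4; b3: attacked by Nc1; a4: attacked by Qb4; b4: attacked by Na2.
White has no legal moves → checkmate.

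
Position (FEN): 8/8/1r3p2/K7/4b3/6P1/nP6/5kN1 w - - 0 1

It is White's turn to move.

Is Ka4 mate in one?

After Ka4: black king on f1; in check: no.
Black is not in check, so this cannot be checkmate.

no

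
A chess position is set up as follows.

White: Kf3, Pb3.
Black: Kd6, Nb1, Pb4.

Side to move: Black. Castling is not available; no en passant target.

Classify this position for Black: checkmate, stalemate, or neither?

Black to move; black king on d6.
In check: no.
Legal moves for Black: Ke7, Kd7, Kc7, Ke6, Kc6, Ke5, Kd5, Kc5, Nc3, Na3, Nd2+.
Black has 11 legal moves and is not in check → neither.

neither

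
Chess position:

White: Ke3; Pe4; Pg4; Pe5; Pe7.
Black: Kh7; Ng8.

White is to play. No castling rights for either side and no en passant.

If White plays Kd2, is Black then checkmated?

After Kd2: black king on h7; in check: no.
Black is not in check, so this cannot be checkmate.

no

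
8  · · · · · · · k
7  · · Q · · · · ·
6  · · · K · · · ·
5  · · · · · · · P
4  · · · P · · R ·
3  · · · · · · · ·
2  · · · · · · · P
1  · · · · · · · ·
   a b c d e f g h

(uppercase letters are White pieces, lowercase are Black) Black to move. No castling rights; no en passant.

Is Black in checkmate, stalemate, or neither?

Black to move; black king on h8.
In check: no.
King squares — g7: attacked by Rg4; h7: attacked by Qc7; g8: attacked by Rg4.
Legal moves for Black: none.
Not in check and no legal moves → stalemate.

stalemate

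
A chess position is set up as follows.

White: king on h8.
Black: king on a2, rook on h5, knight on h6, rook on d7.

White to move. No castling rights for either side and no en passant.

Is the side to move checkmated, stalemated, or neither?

stalemate

White to move; white king on h8.
In check: no.
King squares — g7: attacked by Rd7; h7: attacked by Rd7; g8: attacked by Nh6.
Legal moves for White: none.
Not in check and no legal moves → stalemate.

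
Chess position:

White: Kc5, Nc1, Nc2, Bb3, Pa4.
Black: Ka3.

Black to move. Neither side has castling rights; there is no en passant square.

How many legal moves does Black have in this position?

Black to move; king on a3.
In check: yes, from the white knight on c2.
Legal moves: Kb2.
Count: 1.

1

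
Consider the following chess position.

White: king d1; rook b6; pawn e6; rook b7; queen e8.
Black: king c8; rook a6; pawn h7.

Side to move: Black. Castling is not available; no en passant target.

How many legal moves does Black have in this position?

0

Black to move; king on c8.
In check: yes, from the white queen on e8.
Legal moves: none.
Count: 0.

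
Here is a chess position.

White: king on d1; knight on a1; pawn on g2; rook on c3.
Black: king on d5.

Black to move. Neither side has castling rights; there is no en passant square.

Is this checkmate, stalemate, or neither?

neither

Black to move; black king on d5.
In check: no.
Legal moves for Black: Ke6, Kd6, Ke5, Ke4, Kd4.
Black has 5 legal moves and is not in check → neither.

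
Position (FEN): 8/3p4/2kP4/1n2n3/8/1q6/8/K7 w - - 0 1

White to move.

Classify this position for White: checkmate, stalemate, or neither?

stalemate

White to move; white king on a1.
In check: no.
King squares — b1: attacked by Qb3; a2: attacked by Qb3; b2: attacked by Qb3.
Legal moves for White: none.
Not in check and no legal moves → stalemate.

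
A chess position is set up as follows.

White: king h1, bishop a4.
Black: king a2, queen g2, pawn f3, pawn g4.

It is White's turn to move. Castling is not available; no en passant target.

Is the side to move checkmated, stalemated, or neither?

White to move; white king on h1.
In check: yes, from the black queen on g2.
King squares — g1: attacked by Qg2; g2: attacked by Pf3; h2: attacked by Qg2.
Legal moves for White: none.
In check with no legal moves → checkmate.

checkmate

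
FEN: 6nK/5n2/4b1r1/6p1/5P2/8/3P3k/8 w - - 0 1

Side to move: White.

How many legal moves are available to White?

White to move; king on h8.
In check: yes, from the black knight on f7.
Legal moves: Kh7.
Count: 1.

1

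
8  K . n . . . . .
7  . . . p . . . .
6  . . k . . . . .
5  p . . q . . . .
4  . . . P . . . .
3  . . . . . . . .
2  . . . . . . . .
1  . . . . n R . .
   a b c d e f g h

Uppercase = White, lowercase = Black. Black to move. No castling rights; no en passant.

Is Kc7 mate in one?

yes

After Kc7: white king on a8; in check: yes, from the black queen on d5.
King squares — a7: attacked by Nc8; b7: attacked by Qd5; b8: attacked by Kc7.
White has no legal moves → checkmate.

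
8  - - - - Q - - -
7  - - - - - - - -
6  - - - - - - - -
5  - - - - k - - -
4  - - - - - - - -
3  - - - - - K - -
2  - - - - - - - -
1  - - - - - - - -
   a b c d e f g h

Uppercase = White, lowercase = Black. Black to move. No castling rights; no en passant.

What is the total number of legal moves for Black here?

5

Black to move; king on e5.
In check: yes, from the white queen on e8.
Legal moves: Kf6, Kd6, Kf5, Kd5, Kd4.
Count: 5.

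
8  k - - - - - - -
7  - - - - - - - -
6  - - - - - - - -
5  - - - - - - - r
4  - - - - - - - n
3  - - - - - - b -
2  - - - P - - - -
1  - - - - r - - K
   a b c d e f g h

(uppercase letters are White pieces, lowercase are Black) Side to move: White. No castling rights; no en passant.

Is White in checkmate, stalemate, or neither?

checkmate

White to move; white king on h1.
In check: yes, from the black rook on e1.
King squares — g1: attacked by Re1; g2: attacked by Nh4; h2: attacked by Bg3.
Legal moves for White: none.
In check with no legal moves → checkmate.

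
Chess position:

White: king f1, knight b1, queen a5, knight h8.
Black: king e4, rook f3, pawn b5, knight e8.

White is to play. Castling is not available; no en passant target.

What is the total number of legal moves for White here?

White to move; king on f1.
In check: yes, from the black rook on f3.
Legal moves: Kg2, Ke2, Kg1, Ke1.
Count: 4.

4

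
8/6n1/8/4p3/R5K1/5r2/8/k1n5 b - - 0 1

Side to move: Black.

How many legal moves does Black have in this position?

4

Black to move; king on a1.
In check: yes, from the white rook on a4.
Legal moves: Kb2, Kb1, Ra3, Na2.
Count: 4.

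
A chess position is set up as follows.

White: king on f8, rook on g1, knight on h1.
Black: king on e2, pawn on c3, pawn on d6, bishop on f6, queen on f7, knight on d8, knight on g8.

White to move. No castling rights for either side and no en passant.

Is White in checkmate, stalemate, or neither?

White to move; white king on f8.
In check: yes, from the black queen on f7.
King squares — e7: attacked by Bf6; f7: attacked by Nd8; g7: attacked by Bf6; e8: attacked by Qf7; g8: attacked by Qf7.
Legal moves for White: none.
In check with no legal moves → checkmate.

checkmate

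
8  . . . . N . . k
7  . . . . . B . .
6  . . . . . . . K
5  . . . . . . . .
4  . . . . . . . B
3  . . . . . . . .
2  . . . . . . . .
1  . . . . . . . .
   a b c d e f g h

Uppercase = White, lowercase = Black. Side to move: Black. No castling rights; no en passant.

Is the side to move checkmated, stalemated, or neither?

stalemate

Black to move; black king on h8.
In check: no.
King squares — g7: attacked by Kh6; h7: attacked by Kh6; g8: attacked by Bf7.
Legal moves for Black: none.
Not in check and no legal moves → stalemate.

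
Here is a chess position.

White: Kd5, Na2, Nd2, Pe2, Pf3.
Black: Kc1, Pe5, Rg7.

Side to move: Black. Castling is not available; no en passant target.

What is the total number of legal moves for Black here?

Black to move; king on c1.
In check: yes, from the white knight on a2.
Legal moves: Kxd2, Kc2, Kb2, Kd1.
Count: 4.

4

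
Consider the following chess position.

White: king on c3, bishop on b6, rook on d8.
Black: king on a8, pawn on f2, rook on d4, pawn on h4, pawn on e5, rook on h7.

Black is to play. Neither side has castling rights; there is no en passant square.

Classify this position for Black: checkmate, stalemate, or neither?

neither

Black to move; black king on a8.
In check: yes, from the white rook on d8.
King squares — a7: attacked by Bb6; b7: available; b8: attacked by Rd8.
Legal moves for Black: Kb7, Rxd8.
Black is in check but has 2 legal moves → neither.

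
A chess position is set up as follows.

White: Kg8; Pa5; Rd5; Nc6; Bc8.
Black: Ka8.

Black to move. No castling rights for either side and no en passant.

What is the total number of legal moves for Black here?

0

Black to move; king on a8.
In check: no.
Legal moves: none.
Count: 0.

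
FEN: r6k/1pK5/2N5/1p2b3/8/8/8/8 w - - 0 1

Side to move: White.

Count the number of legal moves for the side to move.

4

White to move; king on c7.
In check: yes, from the black bishop on e5.
Legal moves: Kd7, Kxb7, Kb6, Nxe5.
Count: 4.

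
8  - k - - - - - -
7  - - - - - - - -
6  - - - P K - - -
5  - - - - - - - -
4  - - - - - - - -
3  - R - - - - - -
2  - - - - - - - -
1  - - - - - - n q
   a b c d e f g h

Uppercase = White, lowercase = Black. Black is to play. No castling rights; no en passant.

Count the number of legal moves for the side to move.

Black to move; king on b8.
In check: yes, from the white rook on b3.
Legal moves: Kc8, Ka8, Ka7, Qb7.
Count: 4.

4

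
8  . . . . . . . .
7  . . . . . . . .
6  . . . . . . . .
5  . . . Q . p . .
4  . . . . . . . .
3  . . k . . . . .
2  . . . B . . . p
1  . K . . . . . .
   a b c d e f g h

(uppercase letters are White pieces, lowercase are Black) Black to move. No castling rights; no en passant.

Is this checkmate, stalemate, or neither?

Black to move; black king on c3.
In check: yes, from the white bishop on d2.
King squares — b2: attacked by Kb1; c2: attacked by Kb1; d2: attacked by Qd5; b3: attacked by Qd5; d3: attacked by Qd5; b4: attacked by Bd2; c4: attacked by Qd5; d4: attacked by Qd5.
Legal moves for Black: none.
In check with no legal moves → checkmate.

checkmate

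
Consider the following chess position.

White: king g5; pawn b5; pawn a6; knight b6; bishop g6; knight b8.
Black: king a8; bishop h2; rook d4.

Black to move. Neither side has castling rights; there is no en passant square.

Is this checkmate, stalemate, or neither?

neither

Black to move; black king on a8.
In check: yes, from the white knight on b6.
King squares — a7: available; b7: attacked by Pa6; b8: available.
Legal moves for Black: Kxb8, Ka7.
Black is in check but has 2 legal moves → neither.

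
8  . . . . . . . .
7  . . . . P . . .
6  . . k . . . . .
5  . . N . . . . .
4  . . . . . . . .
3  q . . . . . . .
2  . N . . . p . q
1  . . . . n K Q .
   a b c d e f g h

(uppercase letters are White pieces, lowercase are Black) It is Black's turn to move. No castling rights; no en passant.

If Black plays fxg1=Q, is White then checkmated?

yes

After fxg1=Q: white king on f1; in check: yes, from the black queen on g1.
King squares — e1: attacked by Qg1; g1: attacked by Qh2; e2: attacked by Qh2; f2: attacked by Qg1; g2: attacked by Ne1.
White has no legal moves → checkmate.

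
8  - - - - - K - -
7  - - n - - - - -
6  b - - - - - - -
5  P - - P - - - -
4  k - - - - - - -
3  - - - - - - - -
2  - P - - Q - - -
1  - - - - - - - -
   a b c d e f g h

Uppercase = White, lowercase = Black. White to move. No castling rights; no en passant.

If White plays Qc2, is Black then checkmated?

After Qc2: black king on a4; in check: yes, from the white queen on c2.
Black has 3 legal replies: Kb5, Kxa5, Kb4.
In check but a legal move exists → not checkmate.

no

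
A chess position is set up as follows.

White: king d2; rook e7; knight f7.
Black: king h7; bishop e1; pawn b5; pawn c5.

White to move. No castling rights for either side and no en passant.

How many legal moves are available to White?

8

White to move; king on d2.
In check: yes, from the black bishop on e1.
Legal moves: Ke3, Kd3, Ke2, Kc2, Kxe1, Kd1, Kc1, Rxe1.
Count: 8.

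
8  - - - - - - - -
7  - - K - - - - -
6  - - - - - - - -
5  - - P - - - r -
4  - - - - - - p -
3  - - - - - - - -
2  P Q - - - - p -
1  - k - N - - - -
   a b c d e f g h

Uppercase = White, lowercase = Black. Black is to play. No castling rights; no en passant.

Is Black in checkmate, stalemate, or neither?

Black to move; black king on b1.
In check: yes, from the white queen on b2.
King squares — a1: attacked by Qb2; c1: attacked by Qb2; a2: attacked by Qb2; b2: attacked by Nd1; c2: attacked by Qb2.
Legal moves for Black: none.
In check with no legal moves → checkmate.

checkmate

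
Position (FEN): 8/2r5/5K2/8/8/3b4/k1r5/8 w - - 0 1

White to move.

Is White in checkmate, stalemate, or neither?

neither

White to move; white king on f6.
In check: no.
Legal moves for White: Ke6, Kg5, Ke5.
White has 3 legal moves and is not in check → neither.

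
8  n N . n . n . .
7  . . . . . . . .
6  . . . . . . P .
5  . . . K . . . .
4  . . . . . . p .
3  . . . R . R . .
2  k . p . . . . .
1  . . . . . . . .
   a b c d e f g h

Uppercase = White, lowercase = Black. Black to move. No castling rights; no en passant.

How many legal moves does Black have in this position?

19

Black to move; king on a2.
In check: no.
Legal moves: Nh7, Nd7, Nxg6, Nfe6, Nf7, Nb7, Nde6, Nc6, Nc7+, Nb6+, Kb2, Kb1, Ka1, gxf3, g3, c1=Q, c1=R, c1=B, c1=N.
Count: 19.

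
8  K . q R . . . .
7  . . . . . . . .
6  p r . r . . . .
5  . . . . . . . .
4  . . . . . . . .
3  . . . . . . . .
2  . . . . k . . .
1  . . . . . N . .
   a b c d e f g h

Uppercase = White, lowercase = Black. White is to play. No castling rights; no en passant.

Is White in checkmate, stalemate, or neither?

neither

White to move; white king on a8.
In check: yes, from the black queen on c8.
Legal moves for White: Ka7, Rxc8.
White is in check but has 2 legal moves → neither.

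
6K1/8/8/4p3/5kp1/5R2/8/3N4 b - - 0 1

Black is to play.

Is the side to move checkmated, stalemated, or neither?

neither

Black to move; black king on f4.
In check: yes, from the white rook on f3.
King squares — e3: attacked by Nd1; f3: available; g3: attacked by Rf3; e4: available; g4: own pawn; e5: own pawn; f5: attacked by Rf3; g5: available.
Legal moves for Black: Kg5, Ke4, Kxf3, gxf3.
Black is in check but has 4 legal moves → neither.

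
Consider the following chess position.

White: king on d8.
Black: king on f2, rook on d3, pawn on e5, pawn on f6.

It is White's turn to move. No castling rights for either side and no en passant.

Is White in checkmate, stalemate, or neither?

neither

White to move; white king on d8.
In check: yes, from the black rook on d3.
King squares — c7: available; d7: attacked by Rd3; e7: available; c8: available; e8: available.
Legal moves for White: Ke8, Kc8, Ke7, Kc7.
White is in check but has 4 legal moves → neither.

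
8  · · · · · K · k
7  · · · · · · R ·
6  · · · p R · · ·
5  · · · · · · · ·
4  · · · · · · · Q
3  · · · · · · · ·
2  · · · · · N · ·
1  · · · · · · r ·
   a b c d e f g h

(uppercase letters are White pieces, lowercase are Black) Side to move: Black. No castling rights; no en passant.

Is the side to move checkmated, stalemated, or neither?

checkmate

Black to move; black king on h8.
In check: yes, from the white queen on h4.
King squares — g7: attacked by Kf8; h7: attacked by Qh4; g8: attacked by Rg7.
Legal moves for Black: none.
In check with no legal moves → checkmate.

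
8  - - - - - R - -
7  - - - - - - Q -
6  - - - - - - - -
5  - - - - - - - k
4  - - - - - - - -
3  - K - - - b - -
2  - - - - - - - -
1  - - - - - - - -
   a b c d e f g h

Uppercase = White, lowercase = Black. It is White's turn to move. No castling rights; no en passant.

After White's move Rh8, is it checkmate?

After Rh8: black king on h5; in check: yes, from the white rook on h8.
King squares — g4: attacked by Qg7; h4: attacked by Rh8; g5: attacked by Qg7; g6: attacked by Qg7; h6: attacked by Qg7.
Black has no legal moves → checkmate.

yes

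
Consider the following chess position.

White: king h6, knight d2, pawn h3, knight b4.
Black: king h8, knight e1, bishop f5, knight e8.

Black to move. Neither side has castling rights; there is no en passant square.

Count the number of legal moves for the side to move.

20

Black to move; king on h8.
In check: no.
Legal moves: Kg8, Ng7, Nc7, Nf6, Nd6, Bc8, Bh7, Bd7, Bg6, Be6, Bg4, Be4, Bxh3, Bd3, Bc2, Bb1, Nf3, Nd3, Ng2, Nc2.
Count: 20.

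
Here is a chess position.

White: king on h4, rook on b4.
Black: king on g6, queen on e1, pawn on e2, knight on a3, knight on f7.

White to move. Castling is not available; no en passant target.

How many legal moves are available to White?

2

White to move; king on h4.
In check: yes, from the black queen on e1.
Legal moves: Kg4, Kh3.
Count: 2.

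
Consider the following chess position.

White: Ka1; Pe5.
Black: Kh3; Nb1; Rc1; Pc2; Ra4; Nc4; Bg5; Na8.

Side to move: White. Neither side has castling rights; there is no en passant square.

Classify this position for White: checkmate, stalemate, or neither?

checkmate

White to move; white king on a1.
In check: yes, from the black rook on a4.
King squares — b1: attacked by Rc1; a2: attacked by Ra4; b2: attacked by Nc4.
Legal moves for White: none.
In check with no legal moves → checkmate.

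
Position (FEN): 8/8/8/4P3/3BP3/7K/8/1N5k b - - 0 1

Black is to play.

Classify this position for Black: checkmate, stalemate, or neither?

stalemate

Black to move; black king on h1.
In check: no.
King squares — g1: attacked by Bd4; g2: attacked by Kh3; h2: attacked by Kh3.
Legal moves for Black: none.
Not in check and no legal moves → stalemate.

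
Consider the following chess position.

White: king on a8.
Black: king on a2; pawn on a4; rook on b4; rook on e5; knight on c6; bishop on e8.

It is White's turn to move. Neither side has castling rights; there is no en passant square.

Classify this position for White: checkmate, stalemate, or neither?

stalemate

White to move; white king on a8.
In check: no.
King squares — a7: attacked by Nc6; b7: attacked by Rb4; b8: attacked by Rb4.
Legal moves for White: none.
Not in check and no legal moves → stalemate.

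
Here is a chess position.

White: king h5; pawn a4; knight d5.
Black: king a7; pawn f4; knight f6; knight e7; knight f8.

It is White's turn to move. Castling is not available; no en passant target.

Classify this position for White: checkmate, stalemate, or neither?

neither

White to move; white king on h5.
In check: yes, from the black knight on f6.
King squares — g4: attacked by Nf6; h4: available; g5: available; g6: attacked by Ne7; h6: available.
Legal moves for White: Kh6, Kg5, Kh4, Nxf6.
White is in check but has 4 legal moves → neither.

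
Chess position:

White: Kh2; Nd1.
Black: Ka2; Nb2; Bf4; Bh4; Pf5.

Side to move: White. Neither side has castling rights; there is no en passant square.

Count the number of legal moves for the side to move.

4

White to move; king on h2.
In check: yes, from the black bishop on f4.
Legal moves: Kh3, Kg2, Kh1, Kg1.
Count: 4.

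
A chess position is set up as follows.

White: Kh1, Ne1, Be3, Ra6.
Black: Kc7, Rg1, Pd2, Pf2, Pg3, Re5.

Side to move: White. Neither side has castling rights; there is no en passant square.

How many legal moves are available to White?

0

White to move; king on h1.
In check: yes, from the black rook on g1.
Legal moves: none.
Count: 0.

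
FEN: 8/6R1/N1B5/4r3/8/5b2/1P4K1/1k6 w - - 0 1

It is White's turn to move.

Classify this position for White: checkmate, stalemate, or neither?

neither

White to move; white king on g2.
In check: yes, from the black bishop on f3.
King squares — f1: available; g1: available; h1: attacked by Bf3; f2: available; h2: available; f3: available; g3: available; h3: available.
Legal moves for White: Kh3, Kg3, Kxf3, Kh2, Kf2, Kg1, Kf1, Bxf3.
White is in check but has 8 legal moves → neither.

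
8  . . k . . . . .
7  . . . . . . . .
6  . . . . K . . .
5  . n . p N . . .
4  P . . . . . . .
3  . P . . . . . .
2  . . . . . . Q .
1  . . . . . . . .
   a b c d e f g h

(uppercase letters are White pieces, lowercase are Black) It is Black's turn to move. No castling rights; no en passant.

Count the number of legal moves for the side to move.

Black to move; king on c8.
In check: no.
Legal moves: Kd8, Kb8, Kc7, Kb7, Nc7+, Na7, Nd6, Nd4+, Nc3, Na3, d4.
Count: 11.

11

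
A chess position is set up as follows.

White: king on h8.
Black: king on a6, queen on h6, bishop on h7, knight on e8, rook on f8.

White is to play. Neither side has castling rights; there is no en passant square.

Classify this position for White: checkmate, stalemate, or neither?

checkmate

White to move; white king on h8.
In check: yes, from the black rook on f8.
King squares — g7: attacked by Qh6; h7: attacked by Qh6; g8: attacked by Bh7.
Legal moves for White: none.
In check with no legal moves → checkmate.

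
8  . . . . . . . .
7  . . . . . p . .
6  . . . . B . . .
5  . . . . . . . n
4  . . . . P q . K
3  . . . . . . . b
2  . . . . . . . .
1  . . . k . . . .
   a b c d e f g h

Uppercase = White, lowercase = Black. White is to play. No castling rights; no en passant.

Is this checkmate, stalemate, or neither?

White to move; white king on h4.
In check: yes, from the black queen on f4.
Legal moves for White: Kxh5, Kxh3, Bg4+.
White is in check but has 3 legal moves → neither.

neither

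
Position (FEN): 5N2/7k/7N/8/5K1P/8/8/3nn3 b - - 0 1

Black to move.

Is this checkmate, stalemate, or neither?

Black to move; black king on h7.
In check: yes, from the white knight on f8.
Legal moves for Black: Kh8, Kg7, Kxh6.
Black is in check but has 3 legal moves → neither.

neither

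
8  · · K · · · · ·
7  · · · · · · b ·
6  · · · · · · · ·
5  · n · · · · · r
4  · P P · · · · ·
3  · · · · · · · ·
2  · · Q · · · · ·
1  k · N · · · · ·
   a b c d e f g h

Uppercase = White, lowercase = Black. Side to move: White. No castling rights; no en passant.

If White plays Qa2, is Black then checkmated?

yes

After Qa2: black king on a1; in check: yes, from the white queen on a2.
King squares — b1: attacked by Qa2; a2: attacked by Nc1; b2: attacked by Qa2.
Black has no legal moves → checkmate.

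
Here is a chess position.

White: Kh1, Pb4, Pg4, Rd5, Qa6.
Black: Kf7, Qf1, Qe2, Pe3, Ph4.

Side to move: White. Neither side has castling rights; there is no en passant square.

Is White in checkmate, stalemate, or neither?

White to move; white king on h1.
In check: yes, from the black queen on f1.
King squares — g1: attacked by Qf1; g2: attacked by Qf1; h2: attacked by Qe2.
Legal moves for White: none.
In check with no legal moves → checkmate.

checkmate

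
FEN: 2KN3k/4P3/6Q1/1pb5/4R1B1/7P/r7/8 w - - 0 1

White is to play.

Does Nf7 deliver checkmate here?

After Nf7: black king on h8; in check: yes, from the white knight on f7.
King squares — g7: attacked by Qg6; h7: attacked by Qg6; g8: attacked by Qg6.
Black has no legal moves → checkmate.

yes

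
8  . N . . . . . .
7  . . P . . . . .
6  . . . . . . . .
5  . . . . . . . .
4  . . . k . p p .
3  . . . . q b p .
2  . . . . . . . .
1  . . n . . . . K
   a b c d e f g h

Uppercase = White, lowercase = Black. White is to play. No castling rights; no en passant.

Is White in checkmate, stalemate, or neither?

White to move; white king on h1.
In check: yes, from the black bishop on f3.
King squares — g1: attacked by Qe3; g2: attacked by Bf3; h2: attacked by Pg3.
Legal moves for White: none.
In check with no legal moves → checkmate.

checkmate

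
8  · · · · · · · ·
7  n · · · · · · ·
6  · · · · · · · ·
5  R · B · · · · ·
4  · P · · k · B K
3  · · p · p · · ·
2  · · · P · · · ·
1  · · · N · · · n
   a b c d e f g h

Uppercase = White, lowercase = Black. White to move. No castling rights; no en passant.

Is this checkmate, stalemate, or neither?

White to move; white king on h4.
In check: no.
Legal moves for White include: Bf8, Be7, Bxa7, Bd6, Bb6, Bd4, Bxe3, Rxa7, Ra6, Rb5, Ra4, Ra3, Ra2, Ra1, Kh5, Kg5, Kh3, Bc8, ... (list truncated; more exist).
White has legal moves and is not in check → neither.

neither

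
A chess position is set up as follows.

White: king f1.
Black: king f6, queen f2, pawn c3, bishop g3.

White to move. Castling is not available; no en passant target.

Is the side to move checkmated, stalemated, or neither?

checkmate

White to move; white king on f1.
In check: yes, from the black queen on f2.
King squares — e1: attacked by Qf2; g1: attacked by Qf2; e2: attacked by Qf2; f2: attacked by Bg3; g2: attacked by Qf2.
Legal moves for White: none.
In check with no legal moves → checkmate.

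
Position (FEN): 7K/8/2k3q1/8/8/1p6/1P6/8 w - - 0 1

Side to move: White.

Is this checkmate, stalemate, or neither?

stalemate

White to move; white king on h8.
In check: no.
King squares — g7: attacked by Qg6; h7: attacked by Qg6; g8: attacked by Qg6.
Legal moves for White: none.
Not in check and no legal moves → stalemate.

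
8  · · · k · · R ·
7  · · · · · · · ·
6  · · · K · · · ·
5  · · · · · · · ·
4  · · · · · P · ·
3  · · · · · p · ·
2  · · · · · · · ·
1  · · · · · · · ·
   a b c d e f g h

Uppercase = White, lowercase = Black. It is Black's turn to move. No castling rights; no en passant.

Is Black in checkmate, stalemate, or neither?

Black to move; black king on d8.
In check: yes, from the white rook on g8.
King squares — c7: attacked by Kd6; d7: attacked by Kd6; e7: attacked by Kd6; c8: attacked by Rg8; e8: attacked by Rg8.
Legal moves for Black: none.
In check with no legal moves → checkmate.

checkmate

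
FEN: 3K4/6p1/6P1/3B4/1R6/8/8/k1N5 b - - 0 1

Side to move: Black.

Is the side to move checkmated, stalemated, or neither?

Black to move; black king on a1.
In check: no.
King squares — b1: attacked by Rb4; a2: attacked by Nc1; b2: attacked by Rb4.
Legal moves for Black: none.
Not in check and no legal moves → stalemate.

stalemate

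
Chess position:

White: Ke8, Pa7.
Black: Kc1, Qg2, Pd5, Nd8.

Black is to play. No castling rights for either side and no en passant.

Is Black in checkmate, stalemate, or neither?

Black to move; black king on c1.
In check: no.
Legal moves for Black include: Nf7, Nb7, Ne6, Nc6, Qg8+, Qg7, Qg6+, Qg5, Qg4, Qe4+, Qh3, Qg3, Qf3, Qh2, Qf2, Qe2+, Qd2, Qc2, ... (list truncated; more exist).
Black has legal moves and is not in check → neither.

neither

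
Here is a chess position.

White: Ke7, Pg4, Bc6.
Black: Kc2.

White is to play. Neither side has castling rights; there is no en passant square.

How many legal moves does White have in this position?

White to move; king on e7.
In check: no.
Legal moves: Kf8, Ke8, Kd8, Kf7, Kd7, Kf6, Ke6, Kd6, Be8, Ba8, Bd7, Bb7, Bd5, Bb5, Be4+, Ba4+, Bf3, Bg2, Bh1, g5.
Count: 20.

20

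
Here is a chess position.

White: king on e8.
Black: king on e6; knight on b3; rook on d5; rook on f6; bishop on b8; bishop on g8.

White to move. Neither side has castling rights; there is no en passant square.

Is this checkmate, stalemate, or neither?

White to move; white king on e8.
In check: no.
King squares — d7: attacked by Rd5; e7: attacked by Ke6; f7: attacked by Ke6; d8: attacked by Rd5; f8: attacked by Rf6.
Legal moves for White: none.
Not in check and no legal moves → stalemate.

stalemate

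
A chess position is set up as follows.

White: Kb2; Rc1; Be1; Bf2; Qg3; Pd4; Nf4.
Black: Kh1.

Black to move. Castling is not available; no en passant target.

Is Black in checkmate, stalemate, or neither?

stalemate

Black to move; black king on h1.
In check: no.
King squares — g1: attacked by Bf2; g2: attacked by Qg3; h2: attacked by Qg3.
Legal moves for Black: none.
Not in check and no legal moves → stalemate.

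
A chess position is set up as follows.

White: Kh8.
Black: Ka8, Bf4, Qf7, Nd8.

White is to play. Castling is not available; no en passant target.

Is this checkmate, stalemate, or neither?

White to move; white king on h8.
In check: no.
King squares — g7: attacked by Qf7; h7: attacked by Qf7; g8: attacked by Qf7.
Legal moves for White: none.
Not in check and no legal moves → stalemate.

stalemate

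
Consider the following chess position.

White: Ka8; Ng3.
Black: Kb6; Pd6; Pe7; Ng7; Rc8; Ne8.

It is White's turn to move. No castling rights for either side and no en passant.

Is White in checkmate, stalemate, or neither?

White to move; white king on a8.
In check: yes, from the black rook on c8.
King squares — a7: attacked by Kb6; b7: attacked by Kb6; b8: attacked by Rc8.
Legal moves for White: none.
In check with no legal moves → checkmate.

checkmate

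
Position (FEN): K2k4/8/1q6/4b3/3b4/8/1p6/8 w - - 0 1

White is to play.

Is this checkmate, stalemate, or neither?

stalemate

White to move; white king on a8.
In check: no.
King squares — a7: attacked by Qb6; b7: attacked by Qb6; b8: attacked by Be5.
Legal moves for White: none.
Not in check and no legal moves → stalemate.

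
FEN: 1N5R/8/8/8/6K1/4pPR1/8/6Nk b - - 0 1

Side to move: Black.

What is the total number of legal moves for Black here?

Black to move; king on h1.
In check: yes, from the white rook on h8.
Legal moves: none.
Count: 0.

0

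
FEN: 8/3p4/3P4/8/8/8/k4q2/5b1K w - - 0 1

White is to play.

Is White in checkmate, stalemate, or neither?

stalemate

White to move; white king on h1.
In check: no.
King squares — g1: attacked by Qf2; g2: attacked by Bf1; h2: attacked by Qf2.
Legal moves for White: none.
Not in check and no legal moves → stalemate.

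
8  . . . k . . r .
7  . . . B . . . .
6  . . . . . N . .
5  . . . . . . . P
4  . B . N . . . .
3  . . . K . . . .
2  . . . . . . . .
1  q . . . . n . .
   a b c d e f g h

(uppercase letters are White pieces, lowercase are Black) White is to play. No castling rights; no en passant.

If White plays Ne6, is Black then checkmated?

After Ne6: black king on d8; in check: yes, from the white knight on e6.
King squares — c7: attacked by Ne6; d7: attacked by Nf6; e7: attacked by Bb4; c8: attacked by Bd7; e8: attacked by Nf6.
Black has no legal moves → checkmate.

yes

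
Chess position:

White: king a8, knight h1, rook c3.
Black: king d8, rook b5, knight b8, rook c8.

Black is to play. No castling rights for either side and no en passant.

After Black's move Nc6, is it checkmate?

After Nc6: white king on a8; in check: yes, from the black rook on c8.
King squares — a7: attacked by Nc6; b7: attacked by Rb5; b8: attacked by Rb5.
White has no legal moves → checkmate.

yes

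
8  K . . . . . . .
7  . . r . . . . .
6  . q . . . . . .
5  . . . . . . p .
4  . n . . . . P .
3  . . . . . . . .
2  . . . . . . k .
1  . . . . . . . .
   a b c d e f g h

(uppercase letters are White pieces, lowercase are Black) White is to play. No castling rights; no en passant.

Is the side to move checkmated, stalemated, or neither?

stalemate

White to move; white king on a8.
In check: no.
King squares — a7: attacked by Qb6; b7: attacked by Qb6; b8: attacked by Qb6.
Legal moves for White: none.
Not in check and no legal moves → stalemate.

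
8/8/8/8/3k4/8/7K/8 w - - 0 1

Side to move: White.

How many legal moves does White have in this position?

White to move; king on h2.
In check: no.
Legal moves: Kh3, Kg3, Kg2, Kh1, Kg1.
Count: 5.

5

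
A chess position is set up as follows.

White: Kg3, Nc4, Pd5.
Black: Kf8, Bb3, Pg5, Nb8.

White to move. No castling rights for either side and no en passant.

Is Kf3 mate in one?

After Kf3: black king on f8; in check: no.
Black is not in check, so this cannot be checkmate.

no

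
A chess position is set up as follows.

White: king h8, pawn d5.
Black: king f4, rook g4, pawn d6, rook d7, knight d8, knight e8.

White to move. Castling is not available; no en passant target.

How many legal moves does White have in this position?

White to move; king on h8.
In check: no.
Legal moves: none.
Count: 0.

0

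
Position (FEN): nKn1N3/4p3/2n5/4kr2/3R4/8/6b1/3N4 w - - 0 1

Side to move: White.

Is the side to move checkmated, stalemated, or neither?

White to move; white king on b8.
In check: yes, from the black knight on c6.
King squares — a7: attacked by Nc6; b7: available; c7: attacked by Na8; a8: available; c8: available.
Legal moves for White: Kxc8, Kxa8, Kb7.
White is in check but has 3 legal moves → neither.

neither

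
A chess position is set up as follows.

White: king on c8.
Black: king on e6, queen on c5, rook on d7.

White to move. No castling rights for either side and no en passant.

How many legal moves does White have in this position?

White to move; king on c8.
In check: yes, from the black queen on c5.
Legal moves: Kb8.
Count: 1.

1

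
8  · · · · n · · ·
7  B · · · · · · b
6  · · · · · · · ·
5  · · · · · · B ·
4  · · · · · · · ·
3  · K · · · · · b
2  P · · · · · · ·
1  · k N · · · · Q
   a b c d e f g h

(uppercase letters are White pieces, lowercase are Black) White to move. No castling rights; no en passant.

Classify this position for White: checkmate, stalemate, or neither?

White to move; white king on b3.
In check: no.
Legal moves for White include: Bb8, Bb6, Bc5, Bd4, Bae3, Bf2, Bg1, Bd8, Be7, Bh6, Bf6, Bh4, Bf4, Bge3, Bd2, Kc4, Kb4, Ka4, ... (list truncated; more exist).
White has legal moves and is not in check → neither.

neither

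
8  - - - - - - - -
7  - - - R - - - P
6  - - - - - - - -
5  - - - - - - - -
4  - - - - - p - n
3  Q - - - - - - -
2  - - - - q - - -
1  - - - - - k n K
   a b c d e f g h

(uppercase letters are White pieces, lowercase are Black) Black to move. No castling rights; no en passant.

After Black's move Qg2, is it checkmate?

After Qg2: white king on h1; in check: yes, from the black queen on g2.
King squares — g1: attacked by Kf1; g2: attacked by Kf1; h2: attacked by Qg2.
White has no legal moves → checkmate.

yes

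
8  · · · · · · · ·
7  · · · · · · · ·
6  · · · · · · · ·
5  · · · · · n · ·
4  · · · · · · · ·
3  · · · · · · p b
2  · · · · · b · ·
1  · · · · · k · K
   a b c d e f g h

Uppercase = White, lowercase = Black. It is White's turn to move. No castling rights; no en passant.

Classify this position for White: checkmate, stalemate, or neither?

White to move; white king on h1.
In check: no.
King squares — g1: attacked by Kf1; g2: attacked by Kf1; h2: attacked by Pg3.
Legal moves for White: none.
Not in check and no legal moves → stalemate.

stalemate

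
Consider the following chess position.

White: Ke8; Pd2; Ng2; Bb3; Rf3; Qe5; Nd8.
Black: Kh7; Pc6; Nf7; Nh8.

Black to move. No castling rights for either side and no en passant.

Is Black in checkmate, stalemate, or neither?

Black to move; black king on h7.
In check: no.
Legal moves for Black: Ng6, Kg8, Kh6, Kg6, Nxd8, Nh6, Nd6+, Ng5, Nxe5, c5.
Black has 10 legal moves and is not in check → neither.

neither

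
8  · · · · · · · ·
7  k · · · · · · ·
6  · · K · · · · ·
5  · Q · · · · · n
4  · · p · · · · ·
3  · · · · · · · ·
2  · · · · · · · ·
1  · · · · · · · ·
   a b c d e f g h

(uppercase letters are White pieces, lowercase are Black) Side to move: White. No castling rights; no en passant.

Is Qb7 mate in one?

yes

After Qb7: black king on a7; in check: yes, from the white queen on b7.
King squares — a6: attacked by Qb7; b6: attacked by Kc6; b7: attacked by Kc6; a8: attacked by Qb7; b8: attacked by Qb7.
Black has no legal moves → checkmate.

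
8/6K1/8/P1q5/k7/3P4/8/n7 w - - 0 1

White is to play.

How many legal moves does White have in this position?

White to move; king on g7.
In check: no.
Legal moves: Kh8, Kg8, Kh7, Kf7, Kh6, Kg6, Kf6, a6, d4.
Count: 9.

9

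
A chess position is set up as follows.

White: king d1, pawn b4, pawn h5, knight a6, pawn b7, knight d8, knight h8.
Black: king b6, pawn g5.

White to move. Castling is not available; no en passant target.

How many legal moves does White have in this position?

White to move; king on d1.
In check: no.
Legal moves: Nhf7, Ng6, Ndf7, Ne6, Nc6, Nb8, Nc7, Nc5, Ke2, Kd2, Kc2, Ke1, Kc1, b8=Q+, b8=R+, b8=B, b8=N, h6, b5.
Count: 19.

19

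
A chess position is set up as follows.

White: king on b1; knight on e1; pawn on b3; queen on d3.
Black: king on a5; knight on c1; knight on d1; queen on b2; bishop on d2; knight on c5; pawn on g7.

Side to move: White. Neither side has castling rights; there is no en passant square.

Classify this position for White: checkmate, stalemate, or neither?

White to move; white king on b1.
In check: yes, from the black queen on b2.
King squares — a1: attacked by Qb2; c1: attacked by Qb2; a2: attacked by Nc1; b2: attacked by Nd1; c2: attacked by Qb2.
Legal moves for White: none.
In check with no legal moves → checkmate.

checkmate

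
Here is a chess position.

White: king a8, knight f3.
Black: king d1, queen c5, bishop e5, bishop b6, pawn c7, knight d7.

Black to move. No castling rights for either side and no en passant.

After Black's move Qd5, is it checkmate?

After Qd5: white king on a8; in check: yes, from the black queen on d5.
King squares — a7: attacked by Bb6; b7: attacked by Qd5; b8: attacked by Nd7.
White has no legal moves → checkmate.

yes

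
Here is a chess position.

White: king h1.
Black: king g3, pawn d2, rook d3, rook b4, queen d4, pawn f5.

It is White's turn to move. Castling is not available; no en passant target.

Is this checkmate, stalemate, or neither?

White to move; white king on h1.
In check: no.
King squares — g1: attacked by Qd4; g2: attacked by Kg3; h2: attacked by Kg3.
Legal moves for White: none.
Not in check and no legal moves → stalemate.

stalemate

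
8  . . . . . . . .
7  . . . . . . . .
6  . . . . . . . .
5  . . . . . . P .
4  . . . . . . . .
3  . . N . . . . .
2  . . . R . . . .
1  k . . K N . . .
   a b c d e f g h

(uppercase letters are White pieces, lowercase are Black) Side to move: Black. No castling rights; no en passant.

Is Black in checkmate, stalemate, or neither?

stalemate

Black to move; black king on a1.
In check: no.
King squares — b1: attacked by Nc3; a2: attacked by Rd2; b2: attacked by Rd2.
Legal moves for Black: none.
Not in check and no legal moves → stalemate.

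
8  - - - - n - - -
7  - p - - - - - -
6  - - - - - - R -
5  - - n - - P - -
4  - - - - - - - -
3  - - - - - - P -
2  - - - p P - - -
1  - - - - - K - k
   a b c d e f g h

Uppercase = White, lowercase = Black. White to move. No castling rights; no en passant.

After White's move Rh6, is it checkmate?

yes

After Rh6: black king on h1; in check: yes, from the white rook on h6.
King squares — g1: attacked by Kf1; g2: attacked by Kf1; h2: attacked by Rh6.
Black has no legal moves → checkmate.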